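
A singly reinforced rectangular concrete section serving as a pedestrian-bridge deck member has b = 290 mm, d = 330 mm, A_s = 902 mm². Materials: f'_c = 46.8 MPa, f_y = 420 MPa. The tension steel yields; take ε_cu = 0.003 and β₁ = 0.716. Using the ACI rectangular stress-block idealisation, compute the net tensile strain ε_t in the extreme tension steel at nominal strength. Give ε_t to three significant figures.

ε_t ≈ 0.0186

a = A_s f_y/(0.85 f'_c b) = 32.84 mm.
β₁ = 0.716, so c = a/β₁ = 32.84/0.716 = 45.87 mm.
From the linear strain diagram with ε_cu = 0.003: ε_t = 0.003 (d − c)/c = 0.003 × (330 − 45.87)/45.87 = 0.0186.
Since ε_t ≥ 0.005, the section is tension-controlled.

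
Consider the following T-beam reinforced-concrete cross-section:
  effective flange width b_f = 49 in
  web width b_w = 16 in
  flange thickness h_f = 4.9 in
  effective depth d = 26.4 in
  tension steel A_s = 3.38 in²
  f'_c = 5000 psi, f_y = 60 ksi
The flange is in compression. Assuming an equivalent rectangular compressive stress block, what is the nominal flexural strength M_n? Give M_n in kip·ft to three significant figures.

Tension: T = A_s f_y = 3.38 × 60 = 202.8 kips.
Try a within the flange: a = T/(0.85 f'_c b_f) = 202.8/(0.85 × 5 × 49) = 0.974 in.
Since a = 0.974 ≤ h_f = 4.9 in, the stress block lies entirely in the flange; analyse as a rectangular beam of width b_f.
M_n = T(d − a/2) = 202.8 × (26.4 − 0.487) = 5255.2 kip·in.
M_n = 5255.2/12 = 437.93 kip·ft.

M_n ≈ 438 kip·ft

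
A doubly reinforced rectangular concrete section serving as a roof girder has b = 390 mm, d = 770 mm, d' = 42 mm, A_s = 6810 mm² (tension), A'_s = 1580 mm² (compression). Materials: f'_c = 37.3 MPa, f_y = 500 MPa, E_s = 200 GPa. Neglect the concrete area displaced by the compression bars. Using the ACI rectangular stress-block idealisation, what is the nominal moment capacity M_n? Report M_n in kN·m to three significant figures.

Assume both tension and compression steel yield.
Net tension couple steel: A_s − A'_s = 5230 mm².
a = (A_s − A'_s) f_y / (0.85 f'_c b) = 2615000/(0.85 × 37.3 × 390) = 211.48 mm.
c = a/β₁ = 211.48/0.784 = 269.74 mm; ε'_s = 0.003(c − d')/c = 0.0025 ≥ f_y/E_s = 0.0025, so compression steel does yield.
M_n = (A_s − A'_s) f_y (d − a/2) + A'_s f_y (d − d') = [2615000 × (770 − 105.74) + 790000 × (770 − 42)] × 10⁻⁶ = 1737.04 + 575.12 = 2312.16 kN·m.

M_n ≈ 2310 kN·m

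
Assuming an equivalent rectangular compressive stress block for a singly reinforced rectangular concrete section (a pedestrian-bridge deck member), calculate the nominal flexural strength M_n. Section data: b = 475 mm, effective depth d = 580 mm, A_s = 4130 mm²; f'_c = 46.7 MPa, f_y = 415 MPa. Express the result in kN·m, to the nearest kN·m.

T = A_s f_y = 4130 × 415 = 1713950 N = 1713.95 kN.
From C = T: a = T/(0.85 f'_c b) = 1713950/(0.85 × 46.7 × 475) = 90.90 mm.
M_n = T(d − a/2) = 1713.95 kN × (580 − 45.45) mm = 916.19 kN·m.

M_n ≈ 916 kN·m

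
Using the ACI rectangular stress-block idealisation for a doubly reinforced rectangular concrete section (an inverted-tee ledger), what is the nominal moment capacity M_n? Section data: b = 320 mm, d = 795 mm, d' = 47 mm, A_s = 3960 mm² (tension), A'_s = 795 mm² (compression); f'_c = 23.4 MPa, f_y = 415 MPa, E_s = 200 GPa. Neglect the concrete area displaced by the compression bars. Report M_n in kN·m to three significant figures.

Assume both tension and compression steel yield.
Net tension couple steel: A_s − A'_s = 3165 mm².
a = (A_s − A'_s) f_y / (0.85 f'_c b) = 1313475/(0.85 × 23.4 × 320) = 206.37 mm.
c = a/β₁ = 206.37/0.85 = 242.79 mm; ε'_s = 0.003(c − d')/c = 0.0024 ≥ f_y/E_s = 0.0021, so compression steel does yield.
M_n = (A_s − A'_s) f_y (d − a/2) + A'_s f_y (d − d') = [1313475 × (795 − 103.185) + 329925 × (795 − 47)] × 10⁻⁶ = 908.68 + 246.78 = 1155.46 kN·m.

M_n ≈ 1160 kN·m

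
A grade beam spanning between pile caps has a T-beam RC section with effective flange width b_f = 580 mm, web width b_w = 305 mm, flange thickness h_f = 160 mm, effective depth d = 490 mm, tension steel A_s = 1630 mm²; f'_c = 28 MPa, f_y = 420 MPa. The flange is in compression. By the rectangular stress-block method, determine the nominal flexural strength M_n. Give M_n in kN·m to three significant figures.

Tension: T = A_s f_y = 1630 × 420 = 684600 N.
Try a within the flange: a = T/(0.85 f'_c b_f) = 684600/(0.85 × 28 × 580) = 49.59 mm.
Since a = 49.59 ≤ h_f = 160 mm, the stress block lies entirely in the flange; analyse as a rectangular beam of width b_f.
M_n = T(d − a/2) = 684600 × (490 − 24.795) = 318.48 × 10⁶ N·mm.
M_n = 318.48 kN·m.

M_n ≈ 318 kN·m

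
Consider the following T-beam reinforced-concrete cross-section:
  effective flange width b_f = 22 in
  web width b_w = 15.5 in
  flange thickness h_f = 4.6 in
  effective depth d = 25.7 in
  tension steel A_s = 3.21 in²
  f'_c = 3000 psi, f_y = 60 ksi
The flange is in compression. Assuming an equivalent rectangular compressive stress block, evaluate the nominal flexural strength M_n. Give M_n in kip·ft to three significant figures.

Tension: T = A_s f_y = 3.21 × 60 = 192.6 kips.
Try a within the flange: a = T/(0.85 f'_c b_f) = 192.6/(0.85 × 3 × 22) = 3.433 in.
Since a = 3.433 ≤ h_f = 4.6 in, the stress block lies entirely in the flange; analyse as a rectangular beam of width b_f.
M_n = T(d − a/2) = 192.6 × (25.7 − 1.7165) = 4619.2 kip·in.
M_n = 4619.2/12 = 384.93 kip·ft.

M_n ≈ 385 kip·ft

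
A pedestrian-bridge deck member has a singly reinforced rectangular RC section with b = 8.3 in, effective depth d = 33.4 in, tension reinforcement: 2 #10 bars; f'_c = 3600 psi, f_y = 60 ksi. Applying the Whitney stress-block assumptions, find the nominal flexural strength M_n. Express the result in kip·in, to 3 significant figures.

A_s = 2 × 1.27 = 2.54 in².
T = A_s f_y = 2.54 × 60 = 152.4 kips.
a = T/(0.85 f'_c b) = 152.4/(0.85 × 3.6 × 8.3) = 6.000 in.
M_n = T(d − a/2) = 152.4 × (33.4 − 3) = 4633.0 kip·in.

M_n ≈ 4630 kip·in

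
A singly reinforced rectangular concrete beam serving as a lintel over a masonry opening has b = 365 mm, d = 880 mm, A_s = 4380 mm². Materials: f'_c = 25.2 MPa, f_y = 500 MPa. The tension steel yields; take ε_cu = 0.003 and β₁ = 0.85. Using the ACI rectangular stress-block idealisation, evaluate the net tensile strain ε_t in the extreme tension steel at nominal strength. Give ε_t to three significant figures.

ε_t ≈ 0.00501

a = A_s f_y/(0.85 f'_c b) = 280.11 mm.
β₁ = 0.85, so c = a/β₁ = 280.11/0.85 = 329.54 mm.
From the linear strain diagram with ε_cu = 0.003: ε_t = 0.003 (d − c)/c = 0.003 × (880 − 329.54)/329.54 = 0.00501.
Since ε_t ≥ 0.005, the section is tension-controlled.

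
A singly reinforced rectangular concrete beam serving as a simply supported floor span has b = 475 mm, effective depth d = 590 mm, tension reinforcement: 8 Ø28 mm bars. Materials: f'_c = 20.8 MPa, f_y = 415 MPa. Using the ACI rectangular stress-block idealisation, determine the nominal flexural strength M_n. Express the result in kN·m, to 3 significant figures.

M_n ≈ 958 kN·m

A_s = 8 × 616 = 4928 mm².
T = A_s f_y = 4928 × 415 = 2045120 N = 2045.12 kN.
From C = T: a = T/(0.85 f'_c b) = 2045120/(0.85 × 20.8 × 475) = 243.52 mm.
M_n = T(d − a/2) = 2045.12 kN × (590 − 121.76) mm = 957.61 kN·m.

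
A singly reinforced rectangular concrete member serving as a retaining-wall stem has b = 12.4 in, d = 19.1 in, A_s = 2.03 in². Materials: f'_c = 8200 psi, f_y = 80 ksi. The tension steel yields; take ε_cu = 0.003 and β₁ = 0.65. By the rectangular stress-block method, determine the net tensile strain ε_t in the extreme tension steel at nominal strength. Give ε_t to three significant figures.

a = A_s f_y/(0.85 f'_c b) = 1.879 in.
β₁ = 0.65, so c = a/β₁ = 1.879/0.65 = 2.891 in.
From the linear strain diagram with ε_cu = 0.003: ε_t = 0.003 (d − c)/c = 0.003 × (19.1 − 2.891)/2.891 = 0.0168.
Since ε_t ≥ 0.005, the section is tension-controlled.

ε_t ≈ 0.0168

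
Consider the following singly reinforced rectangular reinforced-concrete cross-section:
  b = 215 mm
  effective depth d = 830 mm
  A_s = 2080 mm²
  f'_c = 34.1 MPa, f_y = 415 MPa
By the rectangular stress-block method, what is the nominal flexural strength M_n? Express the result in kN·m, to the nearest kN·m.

T = A_s f_y = 2080 × 415 = 863200 N = 863.2 kN.
From C = T: a = T/(0.85 f'_c b) = 863200/(0.85 × 34.1 × 215) = 138.52 mm.
M_n = T(d − a/2) = 863.2 kN × (830 − 69.26) mm = 656.67 kN·m.

M_n ≈ 657 kN·m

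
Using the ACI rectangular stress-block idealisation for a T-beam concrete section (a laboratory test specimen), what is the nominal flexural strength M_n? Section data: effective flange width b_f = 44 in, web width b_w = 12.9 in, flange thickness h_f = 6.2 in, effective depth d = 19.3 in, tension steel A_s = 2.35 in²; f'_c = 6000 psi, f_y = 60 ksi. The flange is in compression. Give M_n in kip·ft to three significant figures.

Tension: T = A_s f_y = 2.35 × 60 = 141 kips.
Try a within the flange: a = T/(0.85 f'_c b_f) = 141/(0.85 × 6 × 44) = 0.628 in.
Since a = 0.628 ≤ h_f = 6.2 in, the stress block lies entirely in the flange; analyse as a rectangular beam of width b_f.
M_n = T(d − a/2) = 141 × (19.3 − 0.314) = 2677.0 kip·in.
M_n = 2677.0/12 = 223.08 kip·ft.

M_n ≈ 223 kip·ft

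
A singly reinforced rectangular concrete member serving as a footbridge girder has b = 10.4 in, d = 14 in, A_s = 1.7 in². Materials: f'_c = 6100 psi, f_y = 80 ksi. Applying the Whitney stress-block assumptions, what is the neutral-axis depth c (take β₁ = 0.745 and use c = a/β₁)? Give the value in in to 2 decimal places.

T = A_s f_y = 1.7 × 80 = 136 kips.
a = T/(0.85 f'_c b) = 136/(0.85 × 6.1 × 10.4) = 2.5221 in.
With β₁ = 0.745, c = a/β₁ = 2.5221/0.745 = 3.39 in.

c ≈ 3.39 in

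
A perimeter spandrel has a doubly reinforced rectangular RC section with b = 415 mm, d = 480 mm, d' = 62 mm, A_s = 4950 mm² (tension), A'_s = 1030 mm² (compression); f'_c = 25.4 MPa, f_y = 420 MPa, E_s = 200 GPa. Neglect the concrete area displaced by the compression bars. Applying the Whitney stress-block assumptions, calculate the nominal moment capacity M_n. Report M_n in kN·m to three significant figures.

M_n ≈ 820 kN·m

Assume both tension and compression steel yield.
Net tension couple steel: A_s − A'_s = 3920 mm².
a = (A_s − A'_s) f_y / (0.85 f'_c b) = 1646400/(0.85 × 25.4 × 415) = 183.75 mm.
c = a/β₁ = 183.75/0.85 = 216.18 mm; ε'_s = 0.003(c − d')/c = 0.0021 ≥ f_y/E_s = 0.0021, so compression steel does yield.
M_n = (A_s − A'_s) f_y (d − a/2) + A'_s f_y (d − d') = [1646400 × (480 − 91.875) + 432600 × (480 − 62)] × 10⁻⁶ = 639.01 + 180.83 = 819.84 kN·m.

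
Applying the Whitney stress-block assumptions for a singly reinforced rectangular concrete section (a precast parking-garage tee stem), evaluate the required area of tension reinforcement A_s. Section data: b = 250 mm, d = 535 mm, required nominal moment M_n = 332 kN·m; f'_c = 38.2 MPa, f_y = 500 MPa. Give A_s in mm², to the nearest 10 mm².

With M_n = 0.85 f'_c a b (d − a/2), solve the quadratic for a:
a = d − √(d² − 2M_n/(0.85 f'_c b)) = 535 − √(535² − 2 × 332×10⁶/(0.85 × 38.2 × 250)) = 82.86 mm.
A_s = 0.85 f'_c a b / f_y = 0.85 × 38.2 × 82.86 × 250 / 500 = 1345.2 mm².

A_s ≈ 1350 mm²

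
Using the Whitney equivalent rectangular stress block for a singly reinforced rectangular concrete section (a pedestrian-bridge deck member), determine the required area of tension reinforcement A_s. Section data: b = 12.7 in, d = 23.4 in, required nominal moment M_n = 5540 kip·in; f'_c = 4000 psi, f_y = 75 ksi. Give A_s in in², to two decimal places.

A_s ≈ 3.65 in²

From M_n = 0.85 f'_c a b (d − a/2):
a = d − √(d² − 2M_n/(0.85 f'_c b)) = 23.4 − √(23.4² − 2 × 5540/(0.85 × 4 × 12.7)) = 6.342 in.
A_s = 0.85 f'_c a b / f_y = 0.85 × 4 × 6.342 × 12.7 / 75 = 3.651 in².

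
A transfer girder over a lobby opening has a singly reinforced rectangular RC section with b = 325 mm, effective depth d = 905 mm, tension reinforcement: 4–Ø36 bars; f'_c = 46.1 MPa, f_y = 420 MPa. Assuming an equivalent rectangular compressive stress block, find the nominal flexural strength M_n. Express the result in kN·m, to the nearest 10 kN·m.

A_s = 4 × 1018 = 4072 mm².
T = A_s f_y = 4072 × 420 = 1710240 N = 1710.24 kN.
From C = T: a = T/(0.85 f'_c b) = 1710240/(0.85 × 46.1 × 325) = 134.29 mm.
M_n = T(d − a/2) = 1710.24 kN × (905 − 67.145) mm = 1432.93 kN·m.

M_n ≈ 1430 kN·m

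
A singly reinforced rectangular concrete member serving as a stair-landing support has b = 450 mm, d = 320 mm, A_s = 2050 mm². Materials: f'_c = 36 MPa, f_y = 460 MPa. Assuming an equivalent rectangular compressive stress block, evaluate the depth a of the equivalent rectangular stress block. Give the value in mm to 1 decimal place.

T = A_s f_y = 2050 × 460 = 943000 N = 943 kN.
Setting C = 0.85 f'_c a b equal to T: a = 943000/(0.85 × 36 × 450) = 68.5 mm.

a ≈ 68.5 mm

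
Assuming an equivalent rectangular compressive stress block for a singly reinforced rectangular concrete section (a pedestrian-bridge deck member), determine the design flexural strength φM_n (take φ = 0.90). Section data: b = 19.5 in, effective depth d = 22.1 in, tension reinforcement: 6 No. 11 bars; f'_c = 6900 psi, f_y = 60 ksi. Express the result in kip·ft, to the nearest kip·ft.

φM_n ≈ 827 kip·ft

A_s = 6 × 1.56 = 9.36 in².
T = A_s f_y = 9.36 × 60 = 561.6 kips.
a = T/(0.85 f'_c b) = 561.6/(0.85 × 6.9 × 19.5) = 4.910 in.
M_n = T(d − a/2) = 561.6 × (22.1 − 2.455) = 11032.6 kip·in = 11032.6/12 = 919.38 kip·ft.
φM_n = 0.90 × 919.38 = 827.44 kip·ft.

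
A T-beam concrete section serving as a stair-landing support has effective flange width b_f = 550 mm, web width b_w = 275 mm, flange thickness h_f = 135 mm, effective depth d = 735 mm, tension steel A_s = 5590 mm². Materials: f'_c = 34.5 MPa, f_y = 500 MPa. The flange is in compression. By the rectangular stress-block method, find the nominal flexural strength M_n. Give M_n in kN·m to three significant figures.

M_n ≈ 1800 kN·m

Tension: T = A_s f_y = 5590 × 500 = 2795000 N.
Try a within the flange: a = T/(0.85 f'_c b_f) = 2795000/(0.85 × 34.5 × 550) = 173.29 mm.
a = 173.29 > h_f = 135 mm: the block extends into the web. Split into flange-overhang and web parts.
C_f = 0.85 f'_c (b_f − b_w) h_f = 0.85 × 34.5 × (550 − 275) × 135 = 1088691 N.
Remaining web compression depth: a_w = (T − C_f)/(0.85 f'_c b_w) = (2795000 − 1088691)/(0.85 × 34.5 × 275) = 211.59 mm.
M_n = C_f(d − h_f/2) + (T − C_f)(d − a_w/2) = 1088691 × (735 − 67.5) + 1706309 × (735 − 105.795) = 726.70 + 1073.62 = 1800.32 × 10⁶ N·mm.
M_n = 1800.32 kN·m.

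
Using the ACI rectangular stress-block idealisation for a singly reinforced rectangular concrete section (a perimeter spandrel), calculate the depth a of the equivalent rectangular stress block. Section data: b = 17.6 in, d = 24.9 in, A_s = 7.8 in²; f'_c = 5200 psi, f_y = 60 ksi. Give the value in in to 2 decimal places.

T = A_s f_y = 7.8 × 60 = 468 kips.
a = T/(0.85 f'_c b) = 468/(0.85 × 5.2 × 17.6) = 6.02 in.

a ≈ 6.02 in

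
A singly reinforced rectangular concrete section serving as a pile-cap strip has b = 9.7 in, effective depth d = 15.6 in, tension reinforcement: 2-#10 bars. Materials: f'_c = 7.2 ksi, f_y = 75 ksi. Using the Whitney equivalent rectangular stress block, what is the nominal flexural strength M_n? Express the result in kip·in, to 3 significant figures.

A_s = 2 × 1.27 = 2.54 in².
T = A_s f_y = 2.54 × 75 = 190.5 kips.
a = T/(0.85 f'_c b) = 190.5/(0.85 × 7.2 × 9.7) = 3.209 in.
M_n = T(d − a/2) = 190.5 × (15.6 − 1.6045) = 2666.1 kip·in.

M_n ≈ 2670 kip·in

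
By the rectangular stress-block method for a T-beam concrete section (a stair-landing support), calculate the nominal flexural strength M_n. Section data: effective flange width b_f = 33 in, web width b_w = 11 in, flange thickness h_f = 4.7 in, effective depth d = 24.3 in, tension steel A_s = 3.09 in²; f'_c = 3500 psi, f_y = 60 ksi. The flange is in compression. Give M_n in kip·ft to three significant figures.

Tension: T = A_s f_y = 3.09 × 60 = 185.4 kips.
Try a within the flange: a = T/(0.85 f'_c b_f) = 185.4/(0.85 × 3.5 × 33) = 1.888 in.
Since a = 1.888 ≤ h_f = 4.7 in, the stress block lies entirely in the flange; analyse as a rectangular beam of width b_f.
M_n = T(d − a/2) = 185.4 × (24.3 − 0.944) = 4330.2 kip·in.
M_n = 4330.2/12 = 360.85 kip·ft.

M_n ≈ 361 kip·ft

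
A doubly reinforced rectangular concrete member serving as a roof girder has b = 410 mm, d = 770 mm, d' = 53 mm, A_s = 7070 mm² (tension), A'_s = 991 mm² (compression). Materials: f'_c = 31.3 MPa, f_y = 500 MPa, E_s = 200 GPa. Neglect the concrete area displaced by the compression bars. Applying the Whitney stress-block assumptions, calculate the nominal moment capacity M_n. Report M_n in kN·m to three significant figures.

Assume both tension and compression steel yield.
Net tension couple steel: A_s − A'_s = 6079 mm².
a = (A_s − A'_s) f_y / (0.85 f'_c b) = 3039500/(0.85 × 31.3 × 410) = 278.65 mm.
c = a/β₁ = 278.65/0.826 = 337.35 mm; ε'_s = 0.003(c − d')/c = 0.0025 ≥ f_y/E_s = 0.0025, so compression steel does yield.
M_n = (A_s − A'_s) f_y (d − a/2) + A'_s f_y (d − d') = [3039500 × (770 − 139.325) + 495500 × (770 − 53)] × 10⁻⁶ = 1916.94 + 355.27 = 2272.21 kN·m.

M_n ≈ 2270 kN·m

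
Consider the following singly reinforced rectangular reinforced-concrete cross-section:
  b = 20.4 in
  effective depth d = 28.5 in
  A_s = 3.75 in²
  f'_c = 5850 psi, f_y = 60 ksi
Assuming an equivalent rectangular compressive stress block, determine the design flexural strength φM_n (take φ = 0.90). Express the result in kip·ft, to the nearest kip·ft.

φM_n ≈ 462 kip·ft

T = A_s f_y = 3.75 × 60 = 225 kips.
a = T/(0.85 f'_c b) = 225/(0.85 × 5.85 × 20.4) = 2.218 in.
M_n = T(d − a/2) = 225 × (28.5 − 1.109) = 6163.0 kip·in = 6163.0/12 = 513.58 kip·ft.
φM_n = 0.90 × 513.58 = 462.22 kip·ft.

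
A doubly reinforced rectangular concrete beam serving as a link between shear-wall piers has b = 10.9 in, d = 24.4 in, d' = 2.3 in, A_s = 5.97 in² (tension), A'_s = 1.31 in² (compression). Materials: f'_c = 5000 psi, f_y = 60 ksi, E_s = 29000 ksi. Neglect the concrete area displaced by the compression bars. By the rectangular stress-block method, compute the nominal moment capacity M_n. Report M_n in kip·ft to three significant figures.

Assume both steels yield.
a = (A_s − A'_s) f_y/(0.85 f'_c b) = (5.97 − 1.31) × 60/(0.85 × 5 × 10.9) = 6.036 in.
c = a/β₁ = 6.036/0.8 = 7.545 in; ε'_s = 0.003(c − d')/c = 0.0021 ≥ ε_y = 0.0021, so the compression steel yields.
M_n = (A_s − A'_s) f_y (d − a/2) + A'_s f_y (d − d') = 279.6 × (24.4 − 3.018) + 78.6 × (24.4 − 2.3) = 5978.4 + 1737.1 = 7715.5 kip·in = 7715.5/12 = 642.96 kip·ft.

M_n ≈ 643 kip·ft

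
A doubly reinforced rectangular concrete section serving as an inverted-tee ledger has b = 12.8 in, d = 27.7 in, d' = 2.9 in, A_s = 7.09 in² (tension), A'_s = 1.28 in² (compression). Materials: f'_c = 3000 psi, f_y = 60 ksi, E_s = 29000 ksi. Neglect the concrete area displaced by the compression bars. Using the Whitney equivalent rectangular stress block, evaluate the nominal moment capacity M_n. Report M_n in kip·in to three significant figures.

M_n ≈ 9700 kip·in

Assume both steels yield.
a = (A_s − A'_s) f_y/(0.85 f'_c b) = (7.09 − 1.28) × 60/(0.85 × 3 × 12.8) = 10.680 in.
c = a/β₁ = 10.680/0.85 = 12.565 in; ε'_s = 0.003(c − d')/c = 0.0023 ≥ ε_y = 0.0021, so the compression steel yields.
M_n = (A_s − A'_s) f_y (d − a/2) + A'_s f_y (d − d') = 348.6 × (27.7 − 5.34) + 76.8 × (27.7 − 2.9) = 7794.7 + 1904.6 = 9699.3 kip·in.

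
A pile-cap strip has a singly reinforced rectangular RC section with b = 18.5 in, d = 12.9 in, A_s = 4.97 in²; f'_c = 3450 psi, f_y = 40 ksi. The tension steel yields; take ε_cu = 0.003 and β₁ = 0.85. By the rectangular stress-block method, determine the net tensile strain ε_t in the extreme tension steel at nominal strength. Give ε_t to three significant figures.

a = A_s f_y/(0.85 f'_c b) = 3.664 in.
β₁ = 0.85, so c = a/β₁ = 3.664/0.85 = 4.311 in.
From the linear strain diagram with ε_cu = 0.003: ε_t = 0.003 (d − c)/c = 0.003 × (12.9 − 4.311)/4.311 = 0.00598.
Since ε_t ≥ 0.005, the section is tension-controlled.

ε_t ≈ 0.00598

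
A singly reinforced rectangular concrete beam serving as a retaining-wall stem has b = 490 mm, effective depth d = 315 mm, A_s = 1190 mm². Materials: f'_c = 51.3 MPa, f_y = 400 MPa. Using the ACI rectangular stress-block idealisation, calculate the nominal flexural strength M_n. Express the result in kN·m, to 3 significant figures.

T = A_s f_y = 1190 × 400 = 476000 N = 476 kN.
From C = T: a = T/(0.85 f'_c b) = 476000/(0.85 × 51.3 × 490) = 22.28 mm.
M_n = T(d − a/2) = 476 kN × (315 − 11.14) mm = 144.64 kN·m.

M_n ≈ 145 kN·m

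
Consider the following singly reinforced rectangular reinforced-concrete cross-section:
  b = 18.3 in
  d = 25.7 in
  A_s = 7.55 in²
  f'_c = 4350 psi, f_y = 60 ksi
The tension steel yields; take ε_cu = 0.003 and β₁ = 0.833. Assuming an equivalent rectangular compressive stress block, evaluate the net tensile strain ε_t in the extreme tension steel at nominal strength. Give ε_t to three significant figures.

ε_t ≈ 0.00659

a = A_s f_y/(0.85 f'_c b) = 6.695 in.
β₁ = 0.833, so c = a/β₁ = 6.695/0.833 = 8.037 in.
From the linear strain diagram with ε_cu = 0.003: ε_t = 0.003 (d − c)/c = 0.003 × (25.7 − 8.037)/8.037 = 0.00659.
Since ε_t ≥ 0.005, the section is tension-controlled.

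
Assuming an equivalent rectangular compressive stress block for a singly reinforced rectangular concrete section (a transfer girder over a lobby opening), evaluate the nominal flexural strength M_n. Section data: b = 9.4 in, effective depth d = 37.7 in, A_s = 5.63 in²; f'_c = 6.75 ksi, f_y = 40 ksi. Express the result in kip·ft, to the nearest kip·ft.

M_n ≈ 668 kip·ft

T = A_s f_y = 5.63 × 40 = 225.2 kips.
a = T/(0.85 f'_c b) = 225.2/(0.85 × 6.75 × 9.4) = 4.176 in.
M_n = T(d − a/2) = 225.2 × (37.7 − 2.088) = 8019.8 kip·in = 8019.8/12 = 668.32 kip·ft.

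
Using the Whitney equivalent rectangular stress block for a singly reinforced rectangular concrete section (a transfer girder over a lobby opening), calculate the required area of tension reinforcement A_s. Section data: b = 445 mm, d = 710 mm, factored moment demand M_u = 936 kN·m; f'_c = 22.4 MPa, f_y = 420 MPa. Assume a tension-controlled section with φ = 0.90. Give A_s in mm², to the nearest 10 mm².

M_n = M_u/φ = 936/0.90 = 1040 kN·m.
With M_n = 0.85 f'_c a b (d − a/2), solve the quadratic for a:
a = d − √(d² − 2M_n/(0.85 f'_c b)) = 710 − √(710² − 2 × 1040×10⁶/(0.85 × 22.4 × 445)) = 201.46 mm.
A_s = 0.85 f'_c a b / f_y = 0.85 × 22.4 × 201.46 × 445 / 420 = 4064.1 mm².

A_s ≈ 4060 mm²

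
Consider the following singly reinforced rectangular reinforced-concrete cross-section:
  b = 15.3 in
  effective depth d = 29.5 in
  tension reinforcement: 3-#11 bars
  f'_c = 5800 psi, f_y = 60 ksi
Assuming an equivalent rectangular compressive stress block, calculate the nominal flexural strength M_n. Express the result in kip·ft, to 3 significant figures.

M_n ≈ 647 kip·ft

A_s = 3 × 1.56 = 4.68 in².
T = A_s f_y = 4.68 × 60 = 280.8 kips.
a = T/(0.85 f'_c b) = 280.8/(0.85 × 5.8 × 15.3) = 3.723 in.
M_n = T(d − a/2) = 280.8 × (29.5 − 1.8615) = 7760.9 kip·in = 7760.9/12 = 646.74 kip·ft.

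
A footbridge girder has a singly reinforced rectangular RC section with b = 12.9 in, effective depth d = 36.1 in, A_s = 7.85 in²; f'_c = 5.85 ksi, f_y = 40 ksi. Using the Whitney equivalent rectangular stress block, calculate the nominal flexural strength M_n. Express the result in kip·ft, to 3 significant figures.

T = A_s f_y = 7.85 × 40 = 314 kips.
a = T/(0.85 f'_c b) = 314/(0.85 × 5.85 × 12.9) = 4.895 in.
M_n = T(d − a/2) = 314 × (36.1 − 2.4475) = 10566.9 kip·in = 10566.9/12 = 880.58 kip·ft.

M_n ≈ 881 kip·ft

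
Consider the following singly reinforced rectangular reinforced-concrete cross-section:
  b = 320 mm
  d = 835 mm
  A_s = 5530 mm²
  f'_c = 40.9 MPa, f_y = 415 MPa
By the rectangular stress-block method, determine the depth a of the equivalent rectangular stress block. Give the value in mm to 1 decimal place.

a ≈ 206.3 mm

T = A_s f_y = 5530 × 415 = 2294950 N = 2294.95 kN.
Setting C = 0.85 f'_c a b equal to T: a = 2294950/(0.85 × 40.9 × 320) = 206.3 mm.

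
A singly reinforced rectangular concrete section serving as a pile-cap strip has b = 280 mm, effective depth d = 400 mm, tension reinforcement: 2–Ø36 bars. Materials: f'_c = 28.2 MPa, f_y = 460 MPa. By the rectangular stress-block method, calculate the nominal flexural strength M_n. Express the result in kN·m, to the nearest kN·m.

M_n ≈ 309 kN·m

A_s = 2 × 1018 = 2036 mm².
T = A_s f_y = 2036 × 460 = 936560 N = 936.56 kN.
From C = T: a = T/(0.85 f'_c b) = 936560/(0.85 × 28.2 × 280) = 139.54 mm.
M_n = T(d − a/2) = 936.56 kN × (400 − 69.77) mm = 309.28 kN·m.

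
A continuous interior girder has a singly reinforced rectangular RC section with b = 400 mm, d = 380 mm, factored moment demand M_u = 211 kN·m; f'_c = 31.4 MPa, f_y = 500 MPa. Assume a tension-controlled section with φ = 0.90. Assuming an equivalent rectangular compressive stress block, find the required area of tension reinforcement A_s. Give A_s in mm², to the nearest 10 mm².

A_s ≈ 1350 mm²

M_n = M_u/φ = 211/0.90 = 234.444 kN·m.
With M_n = 0.85 f'_c a b (d − a/2), solve the quadratic for a:
a = d − √(d² − 2M_n/(0.85 f'_c b)) = 380 − √(380² − 2 × 234.444×10⁶/(0.85 × 31.4 × 400)) = 63.01 mm.
A_s = 0.85 f'_c a b / f_y = 0.85 × 31.4 × 63.01 × 400 / 500 = 1345.4 mm².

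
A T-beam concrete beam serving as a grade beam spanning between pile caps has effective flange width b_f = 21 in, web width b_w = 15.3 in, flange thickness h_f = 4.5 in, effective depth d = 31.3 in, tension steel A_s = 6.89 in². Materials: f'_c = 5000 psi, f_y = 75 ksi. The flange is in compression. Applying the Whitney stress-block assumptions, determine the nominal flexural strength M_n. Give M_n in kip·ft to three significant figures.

M_n ≈ 1220 kip·ft

Tension: T = A_s f_y = 6.89 × 75 = 516.75 kips.
Try a within the flange: a = T/(0.85 f'_c b_f) = 516.75/(0.85 × 5 × 21) = 5.790 in.
a = 5.790 > h_f = 4.5 in: the block extends into the web. Split into flange-overhang and web parts.
C_f = 0.85 f'_c (b_f − b_w) h_f = 0.85 × 5 × (21 − 15.3) × 4.5 = 109.0 kips.
Remaining web compression depth: a_w = (T − C_f)/(0.85 f'_c b_w) = (516.75 − 109.0)/(0.85 × 5 × 15.3) = 6.271 in.
M_n = C_f(d − h_f/2) + (T − C_f)(d − a_w/2) = 109.0 × (31.3 − 2.25) + 407.75 × (31.3 − 3.1355) = 3166.5 + 11484.1 = 14650.6 kip·in.
M_n = 14650.6/12 = 1220.88 kip·ft.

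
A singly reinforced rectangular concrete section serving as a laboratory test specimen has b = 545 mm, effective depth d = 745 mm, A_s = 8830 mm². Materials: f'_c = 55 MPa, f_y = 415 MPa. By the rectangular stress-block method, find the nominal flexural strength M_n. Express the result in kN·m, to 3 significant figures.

M_n ≈ 2470 kN·m

T = A_s f_y = 8830 × 415 = 3664450 N = 3664.45 kN.
From C = T: a = T/(0.85 f'_c b) = 3664450/(0.85 × 55 × 545) = 143.82 mm.
M_n = T(d − a/2) = 3664.45 kN × (745 − 71.91) mm = 2466.50 kN·m.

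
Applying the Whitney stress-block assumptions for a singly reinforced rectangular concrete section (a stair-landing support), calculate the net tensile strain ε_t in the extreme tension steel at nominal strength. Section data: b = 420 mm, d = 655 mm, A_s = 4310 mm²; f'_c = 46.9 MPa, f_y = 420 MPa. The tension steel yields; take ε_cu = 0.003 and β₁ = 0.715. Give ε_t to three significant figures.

ε_t ≈ 0.0100

a = A_s f_y/(0.85 f'_c b) = 108.11 mm.
β₁ = 0.715, so c = a/β₁ = 108.11/0.715 = 151.20 mm.
From the linear strain diagram with ε_cu = 0.003: ε_t = 0.003 (d − c)/c = 0.003 × (655 − 151.20)/151.20 = 0.0100.
Since ε_t ≥ 0.005, the section is tension-controlled.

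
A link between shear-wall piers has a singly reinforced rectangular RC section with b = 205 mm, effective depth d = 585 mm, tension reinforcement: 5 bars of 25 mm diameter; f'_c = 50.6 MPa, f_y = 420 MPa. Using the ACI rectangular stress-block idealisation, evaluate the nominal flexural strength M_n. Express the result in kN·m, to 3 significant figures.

A_s = 5 × 491 = 2455 mm².
T = A_s f_y = 2455 × 420 = 1031100 N = 1031.1 kN.
From C = T: a = T/(0.85 f'_c b) = 1031100/(0.85 × 50.6 × 205) = 116.94 mm.
M_n = T(d − a/2) = 1031.1 kN × (585 − 58.47) mm = 542.91 kN·m.

M_n ≈ 543 kN·m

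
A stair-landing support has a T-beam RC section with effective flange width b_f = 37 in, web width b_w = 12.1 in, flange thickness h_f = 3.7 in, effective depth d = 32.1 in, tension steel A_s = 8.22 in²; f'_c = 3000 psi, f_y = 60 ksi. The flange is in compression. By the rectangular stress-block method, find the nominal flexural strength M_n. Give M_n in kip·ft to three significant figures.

M_n ≈ 1190 kip·ft

Tension: T = A_s f_y = 8.22 × 60 = 493.2 kips.
Try a within the flange: a = T/(0.85 f'_c b_f) = 493.2/(0.85 × 3 × 37) = 5.227 in.
a = 5.227 > h_f = 3.7 in: the block extends into the web. Split into flange-overhang and web parts.
C_f = 0.85 f'_c (b_f − b_w) h_f = 0.85 × 3 × (37 − 12.1) × 3.7 = 234.9 kips.
Remaining web compression depth: a_w = (T − C_f)/(0.85 f'_c b_w) = (493.2 − 234.9)/(0.85 × 3 × 12.1) = 8.371 in.
M_n = C_f(d − h_f/2) + (T − C_f)(d − a_w/2) = 234.9 × (32.1 − 1.85) + 258.3 × (32.1 − 4.1855) = 7105.7 + 7210.3 = 14316.0 kip·in.
M_n = 14316.0/12 = 1193.00 kip·ft.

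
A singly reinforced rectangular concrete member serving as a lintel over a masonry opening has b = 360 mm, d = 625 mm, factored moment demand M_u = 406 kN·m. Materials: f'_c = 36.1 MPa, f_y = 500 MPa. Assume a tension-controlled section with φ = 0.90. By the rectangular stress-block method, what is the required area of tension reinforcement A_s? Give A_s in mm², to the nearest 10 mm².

M_n = M_u/φ = 406/0.90 = 451.111 kN·m.
With M_n = 0.85 f'_c a b (d − a/2), solve the quadratic for a:
a = d − √(d² − 2M_n/(0.85 f'_c b)) = 625 − √(625² − 2 × 451.111×10⁶/(0.85 × 36.1 × 360)) = 69.17 mm.
A_s = 0.85 f'_c a b / f_y = 0.85 × 36.1 × 69.17 × 360 / 500 = 1528.2 mm².

A_s ≈ 1530 mm²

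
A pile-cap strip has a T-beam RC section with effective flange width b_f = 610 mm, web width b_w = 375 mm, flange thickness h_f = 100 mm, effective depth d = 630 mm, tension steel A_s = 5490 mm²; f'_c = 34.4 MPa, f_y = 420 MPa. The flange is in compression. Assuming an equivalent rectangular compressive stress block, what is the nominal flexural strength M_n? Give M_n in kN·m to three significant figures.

Tension: T = A_s f_y = 5490 × 420 = 2305800 N.
Try a within the flange: a = T/(0.85 f'_c b_f) = 2305800/(0.85 × 34.4 × 610) = 129.27 mm.
a = 129.27 > h_f = 100 mm: the block extends into the web. Split into flange-overhang and web parts.
C_f = 0.85 f'_c (b_f − b_w) h_f = 0.85 × 34.4 × (610 − 375) × 100 = 687140 N.
Remaining web compression depth: a_w = (T − C_f)/(0.85 f'_c b_w) = (2305800 − 687140)/(0.85 × 34.4 × 375) = 147.62 mm.
M_n = C_f(d − h_f/2) + (T − C_f)(d − a_w/2) = 687140 × (630 − 50) + 1618660 × (630 − 73.81) = 398.54 + 900.28 = 1298.82 × 10⁶ N·mm.
M_n = 1298.82 kN·m.

M_n ≈ 1300 kN·m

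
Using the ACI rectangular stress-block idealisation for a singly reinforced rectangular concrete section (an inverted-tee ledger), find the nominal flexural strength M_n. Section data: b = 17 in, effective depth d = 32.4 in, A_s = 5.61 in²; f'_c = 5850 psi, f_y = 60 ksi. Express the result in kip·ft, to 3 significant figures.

T = A_s f_y = 5.61 × 60 = 336.6 kips.
a = T/(0.85 f'_c b) = 336.6/(0.85 × 5.85 × 17) = 3.982 in.
M_n = T(d − a/2) = 336.6 × (32.4 − 1.991) = 10235.7 kip·in = 10235.7/12 = 852.98 kip·ft.

M_n ≈ 853 kip·ft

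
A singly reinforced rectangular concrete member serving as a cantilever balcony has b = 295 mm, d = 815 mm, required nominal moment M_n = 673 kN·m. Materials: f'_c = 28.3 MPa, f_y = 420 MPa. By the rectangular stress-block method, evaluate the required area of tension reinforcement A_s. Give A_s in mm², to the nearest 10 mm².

With M_n = 0.85 f'_c a b (d − a/2), solve the quadratic for a:
a = d − √(d² − 2M_n/(0.85 f'_c b)) = 815 − √(815² − 2 × 673×10⁶/(0.85 × 28.3 × 295)) = 126.13 mm.
A_s = 0.85 f'_c a b / f_y = 0.85 × 28.3 × 126.13 × 295 / 420 = 2131.1 mm².

A_s ≈ 2130 mm²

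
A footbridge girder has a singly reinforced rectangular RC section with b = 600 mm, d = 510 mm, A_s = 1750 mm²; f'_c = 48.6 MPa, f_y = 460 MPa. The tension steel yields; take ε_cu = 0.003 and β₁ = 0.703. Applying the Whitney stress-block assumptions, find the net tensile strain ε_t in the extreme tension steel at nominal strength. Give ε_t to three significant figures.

ε_t ≈ 0.0301

a = A_s f_y/(0.85 f'_c b) = 32.48 mm.
β₁ = 0.703, so c = a/β₁ = 32.48/0.703 = 46.20 mm.
From the linear strain diagram with ε_cu = 0.003: ε_t = 0.003 (d − c)/c = 0.003 × (510 − 46.20)/46.20 = 0.0301.
Since ε_t ≥ 0.005, the section is tension-controlled.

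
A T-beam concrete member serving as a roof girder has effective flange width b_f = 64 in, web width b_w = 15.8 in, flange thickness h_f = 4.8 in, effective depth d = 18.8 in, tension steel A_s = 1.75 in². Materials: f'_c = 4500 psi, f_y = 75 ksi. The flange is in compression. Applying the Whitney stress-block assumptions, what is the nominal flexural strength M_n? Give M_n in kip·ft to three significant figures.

Tension: T = A_s f_y = 1.75 × 75 = 131.25 kips.
Try a within the flange: a = T/(0.85 f'_c b_f) = 131.25/(0.85 × 4.5 × 64) = 0.536 in.
Since a = 0.536 ≤ h_f = 4.8 in, the stress block lies entirely in the flange; analyse as a rectangular beam of width b_f.
M_n = T(d − a/2) = 131.25 × (18.8 − 0.268) = 2432.3 kip·in.
M_n = 2432.3/12 = 202.69 kip·ft.

M_n ≈ 203 kip·ft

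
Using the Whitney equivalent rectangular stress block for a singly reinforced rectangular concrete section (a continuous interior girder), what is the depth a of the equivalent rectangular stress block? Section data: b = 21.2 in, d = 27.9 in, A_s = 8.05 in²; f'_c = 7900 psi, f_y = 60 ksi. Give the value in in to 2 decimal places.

a ≈ 3.39 in

T = A_s f_y = 8.05 × 60 = 483 kips.
a = T/(0.85 f'_c b) = 483/(0.85 × 7.9 × 21.2) = 3.39 in.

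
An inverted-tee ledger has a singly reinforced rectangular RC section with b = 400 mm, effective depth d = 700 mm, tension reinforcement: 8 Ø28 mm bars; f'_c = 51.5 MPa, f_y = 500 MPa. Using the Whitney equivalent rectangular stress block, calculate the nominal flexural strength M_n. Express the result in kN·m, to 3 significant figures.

A_s = 8 × 616 = 4928 mm².
T = A_s f_y = 4928 × 500 = 2464000 N = 2464 kN.
From C = T: a = T/(0.85 f'_c b) = 2464000/(0.85 × 51.5 × 400) = 140.72 mm.
M_n = T(d − a/2) = 2464 kN × (700 − 70.36) mm = 1551.43 kN·m.

M_n ≈ 1550 kN·m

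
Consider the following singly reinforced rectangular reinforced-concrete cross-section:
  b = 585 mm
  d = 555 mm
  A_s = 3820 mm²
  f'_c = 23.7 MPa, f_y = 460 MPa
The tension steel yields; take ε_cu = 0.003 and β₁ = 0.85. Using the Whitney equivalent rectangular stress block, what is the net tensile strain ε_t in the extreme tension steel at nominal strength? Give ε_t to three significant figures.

a = A_s f_y/(0.85 f'_c b) = 149.11 mm.
β₁ = 0.85, so c = a/β₁ = 149.11/0.85 = 175.42 mm.
From the linear strain diagram with ε_cu = 0.003: ε_t = 0.003 (d − c)/c = 0.003 × (555 − 175.42)/175.42 = 0.00649.
Since ε_t ≥ 0.005, the section is tension-controlled.

ε_t ≈ 0.00649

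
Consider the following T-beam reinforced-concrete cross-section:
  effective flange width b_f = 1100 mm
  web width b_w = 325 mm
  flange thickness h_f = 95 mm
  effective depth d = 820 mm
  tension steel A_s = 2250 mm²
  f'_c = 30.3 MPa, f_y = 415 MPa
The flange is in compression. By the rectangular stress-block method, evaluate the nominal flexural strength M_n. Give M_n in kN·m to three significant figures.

M_n ≈ 750 kN·m

Tension: T = A_s f_y = 2250 × 415 = 933750 N.
Try a within the flange: a = T/(0.85 f'_c b_f) = 933750/(0.85 × 30.3 × 1100) = 32.96 mm.
Since a = 32.96 ≤ h_f = 95 mm, the stress block lies entirely in the flange; analyse as a rectangular beam of width b_f.
M_n = T(d − a/2) = 933750 × (820 − 16.48) = 750.29 × 10⁶ N·mm.
M_n = 750.29 kN·m.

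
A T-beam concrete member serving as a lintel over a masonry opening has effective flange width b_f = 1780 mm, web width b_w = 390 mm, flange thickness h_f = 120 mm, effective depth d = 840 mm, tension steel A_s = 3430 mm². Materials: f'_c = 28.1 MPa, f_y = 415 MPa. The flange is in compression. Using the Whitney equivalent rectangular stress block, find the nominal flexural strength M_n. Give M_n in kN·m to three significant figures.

Tension: T = A_s f_y = 3430 × 415 = 1423450 N.
Try a within the flange: a = T/(0.85 f'_c b_f) = 1423450/(0.85 × 28.1 × 1780) = 33.48 mm.
Since a = 33.48 ≤ h_f = 120 mm, the stress block lies entirely in the flange; analyse as a rectangular beam of width b_f.
M_n = T(d − a/2) = 1423450 × (840 − 16.74) = 1171.87 × 10⁶ N·mm.
M_n = 1171.87 kN·m.

M_n ≈ 1170 kN·m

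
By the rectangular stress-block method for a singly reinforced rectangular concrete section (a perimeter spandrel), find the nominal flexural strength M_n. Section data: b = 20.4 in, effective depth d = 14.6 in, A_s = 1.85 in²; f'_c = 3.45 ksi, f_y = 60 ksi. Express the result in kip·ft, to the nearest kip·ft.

T = A_s f_y = 1.85 × 60 = 111 kips.
a = T/(0.85 f'_c b) = 111/(0.85 × 3.45 × 20.4) = 1.855 in.
M_n = T(d − a/2) = 111 × (14.6 − 0.9275) = 1517.6 kip·in = 1517.6/12 = 126.47 kip·ft.

M_n ≈ 126 kip·ft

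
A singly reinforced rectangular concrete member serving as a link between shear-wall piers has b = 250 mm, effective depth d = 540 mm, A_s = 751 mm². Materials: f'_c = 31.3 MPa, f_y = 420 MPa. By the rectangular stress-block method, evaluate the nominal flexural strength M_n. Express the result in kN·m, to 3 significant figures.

M_n ≈ 163 kN·m

T = A_s f_y = 751 × 420 = 315420 N = 315.42 kN.
From C = T: a = T/(0.85 f'_c b) = 315420/(0.85 × 31.3 × 250) = 47.42 mm.
M_n = T(d − a/2) = 315.42 kN × (540 − 23.71) mm = 162.85 kN·m.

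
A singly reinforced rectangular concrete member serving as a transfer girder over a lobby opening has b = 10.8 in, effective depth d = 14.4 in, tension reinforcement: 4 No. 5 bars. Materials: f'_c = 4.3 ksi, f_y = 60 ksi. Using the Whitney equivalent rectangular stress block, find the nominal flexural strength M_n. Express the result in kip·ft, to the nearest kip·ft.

M_n ≈ 83 kip·ft

A_s = 4 × 0.31 = 1.24 in².
T = A_s f_y = 1.24 × 60 = 74.4 kips.
a = T/(0.85 f'_c b) = 74.4/(0.85 × 4.3 × 10.8) = 1.885 in.
M_n = T(d − a/2) = 74.4 × (14.4 − 0.9425) = 1001.2 kip·in = 1001.2/12 = 83.43 kip·ft.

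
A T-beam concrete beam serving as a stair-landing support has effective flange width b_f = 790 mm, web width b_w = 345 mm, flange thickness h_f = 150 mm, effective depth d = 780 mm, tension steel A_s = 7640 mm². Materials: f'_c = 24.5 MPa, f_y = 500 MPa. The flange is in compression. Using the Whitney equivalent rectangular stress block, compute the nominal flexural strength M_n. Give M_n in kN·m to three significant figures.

M_n ≈ 2460 kN·m

Tension: T = A_s f_y = 7640 × 500 = 3820000 N.
Try a within the flange: a = T/(0.85 f'_c b_f) = 3820000/(0.85 × 24.5 × 790) = 232.19 mm.
a = 232.19 > h_f = 150 mm: the block extends into the web. Split into flange-overhang and web parts.
C_f = 0.85 f'_c (b_f − b_w) h_f = 0.85 × 24.5 × (790 − 345) × 150 = 1390069 N.
Remaining web compression depth: a_w = (T − C_f)/(0.85 f'_c b_w) = (3820000 − 1390069)/(0.85 × 24.5 × 345) = 338.21 mm.
M_n = C_f(d − h_f/2) + (T − C_f)(d − a_w/2) = 1390069 × (780 − 75) + 2429931 × (780 − 169.105) = 980.00 + 1484.43 = 2464.43 × 10⁶ N·mm.
M_n = 2464.43 kN·m.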